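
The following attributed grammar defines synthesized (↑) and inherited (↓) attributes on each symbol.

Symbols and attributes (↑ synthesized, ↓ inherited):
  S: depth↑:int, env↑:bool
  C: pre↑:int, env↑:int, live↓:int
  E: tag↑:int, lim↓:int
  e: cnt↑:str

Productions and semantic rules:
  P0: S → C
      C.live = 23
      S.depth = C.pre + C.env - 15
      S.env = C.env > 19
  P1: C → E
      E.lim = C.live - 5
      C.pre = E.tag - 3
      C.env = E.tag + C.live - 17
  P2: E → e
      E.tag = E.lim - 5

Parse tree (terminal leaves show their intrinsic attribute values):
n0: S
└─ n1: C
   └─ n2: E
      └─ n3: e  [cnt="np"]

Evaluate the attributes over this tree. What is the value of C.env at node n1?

19

1. n1.live = 23  [23]
2. n2.lim = 18  [C.live - 5]
3. n3.cnt = "np"  [terminal]
4. n2.tag = 13  [E.lim - 5]
5. n1.pre = 10  [E.tag - 3]
6. n1.env = 19  [E.tag + C.live - 17]
7. n0.depth = 14  [C.pre + C.env - 15]
8. n0.env = false  [C.env > 19]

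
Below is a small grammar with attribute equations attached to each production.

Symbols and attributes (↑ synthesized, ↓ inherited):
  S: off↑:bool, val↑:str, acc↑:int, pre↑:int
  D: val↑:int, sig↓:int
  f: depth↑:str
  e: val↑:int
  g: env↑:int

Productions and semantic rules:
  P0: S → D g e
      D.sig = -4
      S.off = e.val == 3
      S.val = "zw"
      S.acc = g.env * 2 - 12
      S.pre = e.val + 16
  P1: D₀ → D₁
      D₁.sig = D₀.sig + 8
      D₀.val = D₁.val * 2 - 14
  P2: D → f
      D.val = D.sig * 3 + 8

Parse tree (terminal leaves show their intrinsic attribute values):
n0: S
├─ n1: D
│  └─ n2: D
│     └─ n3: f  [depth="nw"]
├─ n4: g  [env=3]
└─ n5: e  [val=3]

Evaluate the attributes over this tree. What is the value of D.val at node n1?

26

1. n1.sig = -4  [-4]
2. n2.sig = 4  [D₀.sig + 8]
3. n3.depth = "nw"  [terminal]
4. n2.val = 20  [D.sig * 3 + 8]
5. n1.val = 26  [D₁.val * 2 - 14]
6. n4.env = 3  [terminal]
7. n5.val = 3  [terminal]
8. n0.off = true  [e.val == 3]
9. n0.val = "zw"  ["zw"]
10. n0.acc = -6  [g.env * 2 - 12]
11. n0.pre = 19  [e.val + 16]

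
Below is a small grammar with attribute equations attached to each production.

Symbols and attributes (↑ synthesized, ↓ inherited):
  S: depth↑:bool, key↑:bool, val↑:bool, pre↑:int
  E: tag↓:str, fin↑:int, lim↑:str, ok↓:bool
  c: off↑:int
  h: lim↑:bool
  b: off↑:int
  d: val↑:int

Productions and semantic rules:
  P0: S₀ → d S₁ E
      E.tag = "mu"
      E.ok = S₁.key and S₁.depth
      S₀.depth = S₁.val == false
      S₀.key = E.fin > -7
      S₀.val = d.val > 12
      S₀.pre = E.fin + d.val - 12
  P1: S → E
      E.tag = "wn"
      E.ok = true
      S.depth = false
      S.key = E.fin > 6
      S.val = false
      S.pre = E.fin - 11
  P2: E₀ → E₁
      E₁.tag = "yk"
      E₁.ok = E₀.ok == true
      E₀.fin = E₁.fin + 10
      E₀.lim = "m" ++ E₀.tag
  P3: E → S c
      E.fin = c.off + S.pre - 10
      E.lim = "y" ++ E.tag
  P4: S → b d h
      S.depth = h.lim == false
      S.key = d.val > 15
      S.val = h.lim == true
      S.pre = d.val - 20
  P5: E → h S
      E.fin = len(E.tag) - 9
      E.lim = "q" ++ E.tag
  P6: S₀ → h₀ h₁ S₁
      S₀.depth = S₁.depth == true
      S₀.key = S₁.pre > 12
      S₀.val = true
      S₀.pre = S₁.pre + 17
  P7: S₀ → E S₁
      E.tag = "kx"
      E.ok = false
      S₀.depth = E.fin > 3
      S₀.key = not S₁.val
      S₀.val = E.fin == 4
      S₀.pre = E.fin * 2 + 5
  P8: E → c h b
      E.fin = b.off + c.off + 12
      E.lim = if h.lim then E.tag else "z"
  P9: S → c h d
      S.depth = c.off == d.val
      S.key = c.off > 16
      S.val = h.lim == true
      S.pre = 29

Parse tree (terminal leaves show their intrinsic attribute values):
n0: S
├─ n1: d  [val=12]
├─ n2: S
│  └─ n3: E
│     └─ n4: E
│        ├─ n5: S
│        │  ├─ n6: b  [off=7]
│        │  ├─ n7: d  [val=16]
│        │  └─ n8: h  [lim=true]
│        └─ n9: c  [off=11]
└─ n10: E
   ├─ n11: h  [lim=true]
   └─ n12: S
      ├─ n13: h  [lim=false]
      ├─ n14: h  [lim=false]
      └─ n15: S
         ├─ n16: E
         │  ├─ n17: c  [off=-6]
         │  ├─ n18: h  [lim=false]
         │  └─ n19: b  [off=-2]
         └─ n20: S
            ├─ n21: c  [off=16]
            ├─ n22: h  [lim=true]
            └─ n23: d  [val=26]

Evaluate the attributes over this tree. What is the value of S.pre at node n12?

30

1. n1.val = 12  [terminal]
2. n3.tag = "wn"  ["wn"]
3. n3.ok = true  [true]
4. n4.tag = "yk"  ["yk"]
5. n4.ok = true  [E₀.ok == true]
6. n6.off = 7  [terminal]
7. n7.val = 16  [terminal]
8. n8.lim = true  [terminal]
9. n5.depth = false  [h.lim == false]
10. n5.key = true  [d.val > 15]
11. n5.val = true  [h.lim == true]
12. n5.pre = -4  [d.val - 20]
13. n9.off = 11  [terminal]
14. n4.fin = -3  [c.off + S.pre - 10]
15. n4.lim = "yyk"  ["y" ++ E.tag]
16. n3.fin = 7  [E₁.fin + 10]
17. n3.lim = "mwn"  ["m" ++ E₀.tag]
18. n2.depth = false  [false]
19. n2.key = true  [E.fin > 6]
20. n2.val = false  [false]
21. n2.pre = -4  [E.fin - 11]
22. n10.tag = "mu"  ["mu"]
23. n10.ok = false  [S₁.key and S₁.depth]
24. n11.lim = true  [terminal]
25. n13.lim = false  [terminal]
26. n14.lim = false  [terminal]
27. n16.tag = "kx"  ["kx"]
28. n16.ok = false  [false]
29. n17.off = -6  [terminal]
30. n18.lim = false  [terminal]
31. n19.off = -2  [terminal]
32. n16.fin = 4  [b.off + c.off + 12]
33. n16.lim = "z"  [if h.lim then E.tag else "z"]
34. n21.off = 16  [terminal]
35. n22.lim = true  [terminal]
36. n23.val = 26  [terminal]
37. n20.depth = false  [c.off == d.val]
38. n20.key = false  [c.off > 16]
39. n20.val = true  [h.lim == true]
40. n20.pre = 29  [29]
41. n15.depth = true  [E.fin > 3]
42. n15.key = false  [not S₁.val]
43. n15.val = true  [E.fin == 4]
44. n15.pre = 13  [E.fin * 2 + 5]
45. n12.depth = true  [S₁.depth == true]
46. n12.key = true  [S₁.pre > 12]
47. n12.val = true  [true]
48. n12.pre = 30  [S₁.pre + 17]
49. n10.fin = -7  [len(E.tag) - 9]
50. n10.lim = "qmu"  ["q" ++ E.tag]
51. n0.depth = true  [S₁.val == false]
52. n0.key = false  [E.fin > -7]
53. n0.val = false  [d.val > 12]
54. n0.pre = -7  [E.fin + d.val - 12]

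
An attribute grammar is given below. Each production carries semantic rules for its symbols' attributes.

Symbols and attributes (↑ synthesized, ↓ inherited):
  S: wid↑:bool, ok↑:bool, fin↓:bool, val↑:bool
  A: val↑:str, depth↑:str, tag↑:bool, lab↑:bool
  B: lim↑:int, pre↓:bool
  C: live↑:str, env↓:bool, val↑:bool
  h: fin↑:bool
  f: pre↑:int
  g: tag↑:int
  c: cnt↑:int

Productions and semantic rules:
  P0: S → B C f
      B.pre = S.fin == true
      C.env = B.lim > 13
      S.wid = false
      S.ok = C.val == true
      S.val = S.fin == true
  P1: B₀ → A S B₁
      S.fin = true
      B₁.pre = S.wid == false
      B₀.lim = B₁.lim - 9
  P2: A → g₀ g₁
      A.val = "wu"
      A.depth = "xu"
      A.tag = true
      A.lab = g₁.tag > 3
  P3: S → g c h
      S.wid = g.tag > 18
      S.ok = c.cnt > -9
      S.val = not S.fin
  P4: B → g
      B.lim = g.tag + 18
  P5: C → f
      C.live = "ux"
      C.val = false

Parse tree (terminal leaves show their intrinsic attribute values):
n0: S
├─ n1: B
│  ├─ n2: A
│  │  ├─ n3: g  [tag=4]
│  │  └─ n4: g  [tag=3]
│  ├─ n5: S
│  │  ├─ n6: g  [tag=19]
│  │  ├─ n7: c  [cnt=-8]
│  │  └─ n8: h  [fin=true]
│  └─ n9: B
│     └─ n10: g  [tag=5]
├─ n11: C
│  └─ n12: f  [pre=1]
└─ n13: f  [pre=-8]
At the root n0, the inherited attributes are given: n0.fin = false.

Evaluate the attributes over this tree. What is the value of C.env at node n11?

1. n0.fin = false  [given at root]
2. n1.pre = false  [S.fin == true]
3. n3.tag = 4  [terminal]
4. n4.tag = 3  [terminal]
5. n2.val = "wu"  ["wu"]
6. n2.depth = "xu"  ["xu"]
7. n2.tag = true  [true]
8. n2.lab = false  [g₁.tag > 3]
9. n5.fin = true  [true]
10. n6.tag = 19  [terminal]
11. n7.cnt = -8  [terminal]
12. n8.fin = true  [terminal]
13. n5.wid = true  [g.tag > 18]
14. n5.ok = true  [c.cnt > -9]
15. n5.val = false  [not S.fin]
16. n9.pre = false  [S.wid == false]
17. n10.tag = 5  [terminal]
18. n9.lim = 23  [g.tag + 18]
19. n1.lim = 14  [B₁.lim - 9]
20. n11.env = true  [B.lim > 13]
21. n12.pre = 1  [terminal]
22. n11.live = "ux"  ["ux"]
23. n11.val = false  [false]
24. n13.pre = -8  [terminal]
25. n0.wid = false  [false]
26. n0.ok = false  [C.val == true]
27. n0.val = false  [S.fin == true]

true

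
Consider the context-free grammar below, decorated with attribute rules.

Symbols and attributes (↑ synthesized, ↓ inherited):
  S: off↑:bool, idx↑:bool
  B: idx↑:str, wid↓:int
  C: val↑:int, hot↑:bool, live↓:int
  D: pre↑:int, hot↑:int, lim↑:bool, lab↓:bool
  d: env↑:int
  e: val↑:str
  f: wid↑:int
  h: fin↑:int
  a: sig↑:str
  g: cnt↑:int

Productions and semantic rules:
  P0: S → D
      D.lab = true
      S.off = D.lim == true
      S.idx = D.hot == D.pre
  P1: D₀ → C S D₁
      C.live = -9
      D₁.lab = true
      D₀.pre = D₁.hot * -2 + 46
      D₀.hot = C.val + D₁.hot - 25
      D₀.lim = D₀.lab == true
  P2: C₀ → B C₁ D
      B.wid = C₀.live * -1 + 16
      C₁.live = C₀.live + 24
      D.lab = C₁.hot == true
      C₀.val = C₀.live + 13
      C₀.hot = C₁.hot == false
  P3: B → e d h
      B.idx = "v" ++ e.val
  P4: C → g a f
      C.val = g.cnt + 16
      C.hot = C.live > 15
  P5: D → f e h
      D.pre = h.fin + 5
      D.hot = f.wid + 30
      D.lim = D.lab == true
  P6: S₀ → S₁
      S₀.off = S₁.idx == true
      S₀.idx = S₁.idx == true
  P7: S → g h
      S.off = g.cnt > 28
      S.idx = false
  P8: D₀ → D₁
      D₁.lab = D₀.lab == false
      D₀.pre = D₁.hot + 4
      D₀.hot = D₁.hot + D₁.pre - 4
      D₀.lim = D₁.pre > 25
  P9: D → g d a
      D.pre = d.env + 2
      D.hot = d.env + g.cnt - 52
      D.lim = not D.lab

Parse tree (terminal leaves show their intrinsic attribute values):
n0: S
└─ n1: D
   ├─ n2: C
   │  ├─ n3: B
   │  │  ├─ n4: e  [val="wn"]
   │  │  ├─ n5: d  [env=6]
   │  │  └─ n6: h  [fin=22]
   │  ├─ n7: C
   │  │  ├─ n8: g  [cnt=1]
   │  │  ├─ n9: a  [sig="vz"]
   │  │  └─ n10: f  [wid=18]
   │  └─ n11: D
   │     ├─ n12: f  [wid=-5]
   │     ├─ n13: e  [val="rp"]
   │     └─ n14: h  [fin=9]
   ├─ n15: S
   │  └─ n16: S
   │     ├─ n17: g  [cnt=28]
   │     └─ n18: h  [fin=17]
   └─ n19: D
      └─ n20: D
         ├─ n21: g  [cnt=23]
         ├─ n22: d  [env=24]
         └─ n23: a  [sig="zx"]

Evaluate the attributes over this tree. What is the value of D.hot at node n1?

1. n1.lab = true  [true]
2. n2.live = -9  [-9]
3. n3.wid = 25  [C₀.live * -1 + 16]
4. n4.val = "wn"  [terminal]
5. n5.env = 6  [terminal]
6. n6.fin = 22  [terminal]
7. n3.idx = "vwn"  ["v" ++ e.val]
8. n7.live = 15  [C₀.live + 24]
9. n8.cnt = 1  [terminal]
10. n9.sig = "vz"  [terminal]
11. n10.wid = 18  [terminal]
12. n7.val = 17  [g.cnt + 16]
13. n7.hot = false  [C.live > 15]
14. n11.lab = false  [C₁.hot == true]
15. n12.wid = -5  [terminal]
16. n13.val = "rp"  [terminal]
17. n14.fin = 9  [terminal]
18. n11.pre = 14  [h.fin + 5]
19. n11.hot = 25  [f.wid + 30]
20. n11.lim = false  [D.lab == true]
21. n2.val = 4  [C₀.live + 13]
22. n2.hot = true  [C₁.hot == false]
23. n17.cnt = 28  [terminal]
24. n18.fin = 17  [terminal]
25. n16.off = false  [g.cnt > 28]
26. n16.idx = false  [false]
27. n15.off = false  [S₁.idx == true]
28. n15.idx = false  [S₁.idx == true]
29. n19.lab = true  [true]
30. n20.lab = false  [D₀.lab == false]
31. n21.cnt = 23  [terminal]
32. n22.env = 24  [terminal]
33. n23.sig = "zx"  [terminal]
34. n20.pre = 26  [d.env + 2]
35. n20.hot = -5  [d.env + g.cnt - 52]
36. n20.lim = true  [not D.lab]
37. n19.pre = -1  [D₁.hot + 4]
38. n19.hot = 17  [D₁.hot + D₁.pre - 4]
39. n19.lim = true  [D₁.pre > 25]
40. n1.pre = 12  [D₁.hot * -2 + 46]
41. n1.hot = -4  [C.val + D₁.hot - 25]
42. n1.lim = true  [D₀.lab == true]
43. n0.off = true  [D.lim == true]
44. n0.idx = false  [D.hot == D.pre]

-4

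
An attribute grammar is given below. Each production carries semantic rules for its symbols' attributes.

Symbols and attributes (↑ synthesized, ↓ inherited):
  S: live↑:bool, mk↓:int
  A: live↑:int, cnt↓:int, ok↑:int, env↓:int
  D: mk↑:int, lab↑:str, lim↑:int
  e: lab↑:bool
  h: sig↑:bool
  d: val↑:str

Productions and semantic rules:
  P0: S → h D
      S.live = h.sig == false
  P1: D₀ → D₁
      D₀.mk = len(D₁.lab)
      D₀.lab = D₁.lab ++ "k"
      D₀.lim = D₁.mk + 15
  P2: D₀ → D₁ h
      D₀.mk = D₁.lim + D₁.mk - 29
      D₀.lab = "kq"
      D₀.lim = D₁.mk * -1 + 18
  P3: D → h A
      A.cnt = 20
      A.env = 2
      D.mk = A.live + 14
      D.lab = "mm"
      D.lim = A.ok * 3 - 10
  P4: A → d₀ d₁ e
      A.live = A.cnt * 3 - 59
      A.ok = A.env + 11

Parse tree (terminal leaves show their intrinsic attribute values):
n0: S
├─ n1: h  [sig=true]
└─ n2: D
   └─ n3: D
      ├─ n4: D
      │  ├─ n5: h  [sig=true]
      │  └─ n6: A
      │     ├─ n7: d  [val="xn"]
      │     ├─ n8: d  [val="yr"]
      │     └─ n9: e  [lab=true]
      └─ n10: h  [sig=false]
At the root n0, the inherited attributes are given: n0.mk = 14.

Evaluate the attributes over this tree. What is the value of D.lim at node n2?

30

1. n0.mk = 14  [given at root]
2. n1.sig = true  [terminal]
3. n5.sig = true  [terminal]
4. n6.cnt = 20  [20]
5. n6.env = 2  [2]
6. n7.val = "xn"  [terminal]
7. n8.val = "yr"  [terminal]
8. n9.lab = true  [terminal]
9. n6.live = 1  [A.cnt * 3 - 59]
10. n6.ok = 13  [A.env + 11]
11. n4.mk = 15  [A.live + 14]
12. n4.lab = "mm"  ["mm"]
13. n4.lim = 29  [A.ok * 3 - 10]
14. n10.sig = false  [terminal]
15. n3.mk = 15  [D₁.lim + D₁.mk - 29]
16. n3.lab = "kq"  ["kq"]
17. n3.lim = 3  [D₁.mk * -1 + 18]
18. n2.mk = 2  [len(D₁.lab)]
19. n2.lab = "kqk"  [D₁.lab ++ "k"]
20. n2.lim = 30  [D₁.mk + 15]
21. n0.live = false  [h.sig == false]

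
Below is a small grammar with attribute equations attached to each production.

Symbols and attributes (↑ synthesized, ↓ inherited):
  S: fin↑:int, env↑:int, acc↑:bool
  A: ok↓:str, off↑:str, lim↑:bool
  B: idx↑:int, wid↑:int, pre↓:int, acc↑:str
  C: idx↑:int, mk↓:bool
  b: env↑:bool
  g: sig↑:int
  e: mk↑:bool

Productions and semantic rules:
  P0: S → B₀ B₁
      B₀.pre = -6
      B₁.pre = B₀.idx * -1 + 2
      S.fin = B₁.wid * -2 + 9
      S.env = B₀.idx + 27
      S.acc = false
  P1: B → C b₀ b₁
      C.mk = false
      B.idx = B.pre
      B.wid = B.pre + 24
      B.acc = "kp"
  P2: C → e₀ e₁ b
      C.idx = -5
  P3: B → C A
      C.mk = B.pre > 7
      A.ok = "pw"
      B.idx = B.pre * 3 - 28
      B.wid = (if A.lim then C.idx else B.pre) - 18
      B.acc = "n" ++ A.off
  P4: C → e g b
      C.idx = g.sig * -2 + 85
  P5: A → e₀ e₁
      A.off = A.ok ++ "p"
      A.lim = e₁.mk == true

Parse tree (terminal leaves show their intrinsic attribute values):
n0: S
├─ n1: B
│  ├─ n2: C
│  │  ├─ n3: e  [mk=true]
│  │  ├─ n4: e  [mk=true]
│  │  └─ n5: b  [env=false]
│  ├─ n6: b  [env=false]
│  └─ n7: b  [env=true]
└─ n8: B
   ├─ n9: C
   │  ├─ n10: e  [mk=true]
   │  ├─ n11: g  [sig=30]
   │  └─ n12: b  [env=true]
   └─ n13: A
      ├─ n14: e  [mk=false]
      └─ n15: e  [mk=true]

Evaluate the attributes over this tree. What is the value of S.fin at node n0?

-5

1. n1.pre = -6  [-6]
2. n2.mk = false  [false]
3. n3.mk = true  [terminal]
4. n4.mk = true  [terminal]
5. n5.env = false  [terminal]
6. n2.idx = -5  [-5]
7. n6.env = false  [terminal]
8. n7.env = true  [terminal]
9. n1.idx = -6  [B.pre]
10. n1.wid = 18  [B.pre + 24]
11. n1.acc = "kp"  ["kp"]
12. n8.pre = 8  [B₀.idx * -1 + 2]
13. n9.mk = true  [B.pre > 7]
14. n10.mk = true  [terminal]
15. n11.sig = 30  [terminal]
16. n12.env = true  [terminal]
17. n9.idx = 25  [g.sig * -2 + 85]
18. n13.ok = "pw"  ["pw"]
19. n14.mk = false  [terminal]
20. n15.mk = true  [terminal]
21. n13.off = "pwp"  [A.ok ++ "p"]
22. n13.lim = true  [e₁.mk == true]
23. n8.idx = -4  [B.pre * 3 - 28]
24. n8.wid = 7  [(if A.lim then C.idx else B.pre) - 18]
25. n8.acc = "npwp"  ["n" ++ A.off]
26. n0.fin = -5  [B₁.wid * -2 + 9]
27. n0.env = 21  [B₀.idx + 27]
28. n0.acc = false  [false]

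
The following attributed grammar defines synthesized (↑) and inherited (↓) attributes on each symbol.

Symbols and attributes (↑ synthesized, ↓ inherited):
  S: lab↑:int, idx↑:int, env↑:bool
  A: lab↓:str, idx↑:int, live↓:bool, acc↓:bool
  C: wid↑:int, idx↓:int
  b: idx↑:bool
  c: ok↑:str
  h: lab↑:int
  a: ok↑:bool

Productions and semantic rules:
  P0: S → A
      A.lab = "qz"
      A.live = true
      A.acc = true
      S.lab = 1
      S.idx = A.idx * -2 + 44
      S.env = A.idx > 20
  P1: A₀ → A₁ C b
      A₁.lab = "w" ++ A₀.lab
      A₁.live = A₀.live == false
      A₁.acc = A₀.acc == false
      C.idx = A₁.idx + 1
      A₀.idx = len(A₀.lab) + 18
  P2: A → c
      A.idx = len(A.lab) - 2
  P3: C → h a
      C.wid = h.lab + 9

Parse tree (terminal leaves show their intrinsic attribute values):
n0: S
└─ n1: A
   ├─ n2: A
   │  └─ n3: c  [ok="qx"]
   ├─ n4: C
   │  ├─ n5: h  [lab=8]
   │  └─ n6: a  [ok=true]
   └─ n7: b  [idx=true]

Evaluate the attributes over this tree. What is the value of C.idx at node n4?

2

1. n1.lab = "qz"  ["qz"]
2. n1.live = true  [true]
3. n1.acc = true  [true]
4. n2.lab = "wqz"  ["w" ++ A₀.lab]
5. n2.live = false  [A₀.live == false]
6. n2.acc = false  [A₀.acc == false]
7. n3.ok = "qx"  [terminal]
8. n2.idx = 1  [len(A.lab) - 2]
9. n4.idx = 2  [A₁.idx + 1]
10. n5.lab = 8  [terminal]
11. n6.ok = true  [terminal]
12. n4.wid = 17  [h.lab + 9]
13. n7.idx = true  [terminal]
14. n1.idx = 20  [len(A₀.lab) + 18]
15. n0.lab = 1  [1]
16. n0.idx = 4  [A.idx * -2 + 44]
17. n0.env = false  [A.idx > 20]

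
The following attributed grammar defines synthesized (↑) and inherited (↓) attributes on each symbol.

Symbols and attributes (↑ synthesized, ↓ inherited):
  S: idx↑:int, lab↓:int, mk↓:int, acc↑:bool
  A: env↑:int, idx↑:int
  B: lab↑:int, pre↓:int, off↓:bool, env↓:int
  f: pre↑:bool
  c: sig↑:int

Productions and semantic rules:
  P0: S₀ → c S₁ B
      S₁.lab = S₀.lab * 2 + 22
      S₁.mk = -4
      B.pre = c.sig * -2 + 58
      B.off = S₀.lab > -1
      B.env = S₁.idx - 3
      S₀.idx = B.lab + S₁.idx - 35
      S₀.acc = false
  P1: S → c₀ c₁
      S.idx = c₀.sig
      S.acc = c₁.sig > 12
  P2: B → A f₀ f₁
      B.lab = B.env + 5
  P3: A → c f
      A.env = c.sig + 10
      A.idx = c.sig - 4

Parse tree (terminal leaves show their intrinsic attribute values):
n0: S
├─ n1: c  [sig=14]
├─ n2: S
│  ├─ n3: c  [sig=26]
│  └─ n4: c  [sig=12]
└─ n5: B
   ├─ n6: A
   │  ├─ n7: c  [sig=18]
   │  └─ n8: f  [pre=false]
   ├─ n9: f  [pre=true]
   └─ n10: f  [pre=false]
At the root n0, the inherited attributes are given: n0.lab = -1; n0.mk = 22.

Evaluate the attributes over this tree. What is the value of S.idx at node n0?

1. n0.lab = -1  [given at root]
2. n0.mk = 22  [given at root]
3. n1.sig = 14  [terminal]
4. n2.lab = 20  [S₀.lab * 2 + 22]
5. n2.mk = -4  [-4]
6. n3.sig = 26  [terminal]
7. n4.sig = 12  [terminal]
8. n2.idx = 26  [c₀.sig]
9. n2.acc = false  [c₁.sig > 12]
10. n5.pre = 30  [c.sig * -2 + 58]
11. n5.off = false  [S₀.lab > -1]
12. n5.env = 23  [S₁.idx - 3]
13. n7.sig = 18  [terminal]
14. n8.pre = false  [terminal]
15. n6.env = 28  [c.sig + 10]
16. n6.idx = 14  [c.sig - 4]
17. n9.pre = true  [terminal]
18. n10.pre = false  [terminal]
19. n5.lab = 28  [B.env + 5]
20. n0.idx = 19  [B.lab + S₁.idx - 35]
21. n0.acc = false  [false]

19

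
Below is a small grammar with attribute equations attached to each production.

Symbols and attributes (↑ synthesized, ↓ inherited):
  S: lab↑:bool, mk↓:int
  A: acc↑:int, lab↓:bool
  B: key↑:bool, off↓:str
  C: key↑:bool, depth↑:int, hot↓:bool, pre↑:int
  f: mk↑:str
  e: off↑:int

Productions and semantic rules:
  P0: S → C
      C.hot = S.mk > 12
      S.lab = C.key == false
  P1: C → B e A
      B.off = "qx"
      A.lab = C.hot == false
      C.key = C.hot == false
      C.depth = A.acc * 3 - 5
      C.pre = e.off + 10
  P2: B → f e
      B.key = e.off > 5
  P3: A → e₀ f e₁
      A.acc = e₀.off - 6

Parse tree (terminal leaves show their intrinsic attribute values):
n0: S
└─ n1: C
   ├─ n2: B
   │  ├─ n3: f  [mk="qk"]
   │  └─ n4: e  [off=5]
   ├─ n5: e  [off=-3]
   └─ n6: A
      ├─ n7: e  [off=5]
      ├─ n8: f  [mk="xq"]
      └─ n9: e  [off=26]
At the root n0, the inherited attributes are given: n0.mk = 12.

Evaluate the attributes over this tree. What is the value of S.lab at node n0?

false

1. n0.mk = 12  [given at root]
2. n1.hot = false  [S.mk > 12]
3. n2.off = "qx"  ["qx"]
4. n3.mk = "qk"  [terminal]
5. n4.off = 5  [terminal]
6. n2.key = false  [e.off > 5]
7. n5.off = -3  [terminal]
8. n6.lab = true  [C.hot == false]
9. n7.off = 5  [terminal]
10. n8.mk = "xq"  [terminal]
11. n9.off = 26  [terminal]
12. n6.acc = -1  [e₀.off - 6]
13. n1.key = true  [C.hot == false]
14. n1.depth = -8  [A.acc * 3 - 5]
15. n1.pre = 7  [e.off + 10]
16. n0.lab = false  [C.key == false]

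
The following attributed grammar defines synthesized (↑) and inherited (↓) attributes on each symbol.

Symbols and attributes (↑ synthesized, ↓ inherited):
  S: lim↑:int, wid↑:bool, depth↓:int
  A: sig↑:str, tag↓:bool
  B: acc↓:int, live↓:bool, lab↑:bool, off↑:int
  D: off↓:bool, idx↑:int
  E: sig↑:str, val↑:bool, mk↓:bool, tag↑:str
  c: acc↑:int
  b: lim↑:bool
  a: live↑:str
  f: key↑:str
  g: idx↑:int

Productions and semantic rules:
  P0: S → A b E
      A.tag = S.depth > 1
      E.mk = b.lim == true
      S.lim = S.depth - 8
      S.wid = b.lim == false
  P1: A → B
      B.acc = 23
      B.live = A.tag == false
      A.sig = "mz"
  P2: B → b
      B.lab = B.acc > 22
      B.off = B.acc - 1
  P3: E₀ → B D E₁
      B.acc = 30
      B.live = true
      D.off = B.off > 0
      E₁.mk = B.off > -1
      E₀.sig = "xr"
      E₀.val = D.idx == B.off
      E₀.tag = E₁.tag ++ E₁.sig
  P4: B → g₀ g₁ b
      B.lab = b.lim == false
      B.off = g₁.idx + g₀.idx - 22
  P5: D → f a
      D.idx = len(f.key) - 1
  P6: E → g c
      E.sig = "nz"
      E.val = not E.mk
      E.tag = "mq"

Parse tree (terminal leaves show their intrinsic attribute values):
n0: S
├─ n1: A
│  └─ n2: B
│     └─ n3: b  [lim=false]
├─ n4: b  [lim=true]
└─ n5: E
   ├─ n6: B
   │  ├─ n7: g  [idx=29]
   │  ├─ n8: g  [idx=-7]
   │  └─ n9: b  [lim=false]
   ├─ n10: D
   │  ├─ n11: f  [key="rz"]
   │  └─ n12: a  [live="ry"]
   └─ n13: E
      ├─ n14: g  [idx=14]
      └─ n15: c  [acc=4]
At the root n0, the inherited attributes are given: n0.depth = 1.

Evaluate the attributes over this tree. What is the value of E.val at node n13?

1. n0.depth = 1  [given at root]
2. n1.tag = false  [S.depth > 1]
3. n2.acc = 23  [23]
4. n2.live = true  [A.tag == false]
5. n3.lim = false  [terminal]
6. n2.lab = true  [B.acc > 22]
7. n2.off = 22  [B.acc - 1]
8. n1.sig = "mz"  ["mz"]
9. n4.lim = true  [terminal]
10. n5.mk = true  [b.lim == true]
11. n6.acc = 30  [30]
12. n6.live = true  [true]
13. n7.idx = 29  [terminal]
14. n8.idx = -7  [terminal]
15. n9.lim = false  [terminal]
16. n6.lab = true  [b.lim == false]
17. n6.off = 0  [g₁.idx + g₀.idx - 22]
18. n10.off = false  [B.off > 0]
19. n11.key = "rz"  [terminal]
20. n12.live = "ry"  [terminal]
21. n10.idx = 1  [len(f.key) - 1]
22. n13.mk = true  [B.off > -1]
23. n14.idx = 14  [terminal]
24. n15.acc = 4  [terminal]
25. n13.sig = "nz"  ["nz"]
26. n13.val = false  [not E.mk]
27. n13.tag = "mq"  ["mq"]
28. n5.sig = "xr"  ["xr"]
29. n5.val = false  [D.idx == B.off]
30. n5.tag = "mqnz"  [E₁.tag ++ E₁.sig]
31. n0.lim = -7  [S.depth - 8]
32. n0.wid = false  [b.lim == false]

false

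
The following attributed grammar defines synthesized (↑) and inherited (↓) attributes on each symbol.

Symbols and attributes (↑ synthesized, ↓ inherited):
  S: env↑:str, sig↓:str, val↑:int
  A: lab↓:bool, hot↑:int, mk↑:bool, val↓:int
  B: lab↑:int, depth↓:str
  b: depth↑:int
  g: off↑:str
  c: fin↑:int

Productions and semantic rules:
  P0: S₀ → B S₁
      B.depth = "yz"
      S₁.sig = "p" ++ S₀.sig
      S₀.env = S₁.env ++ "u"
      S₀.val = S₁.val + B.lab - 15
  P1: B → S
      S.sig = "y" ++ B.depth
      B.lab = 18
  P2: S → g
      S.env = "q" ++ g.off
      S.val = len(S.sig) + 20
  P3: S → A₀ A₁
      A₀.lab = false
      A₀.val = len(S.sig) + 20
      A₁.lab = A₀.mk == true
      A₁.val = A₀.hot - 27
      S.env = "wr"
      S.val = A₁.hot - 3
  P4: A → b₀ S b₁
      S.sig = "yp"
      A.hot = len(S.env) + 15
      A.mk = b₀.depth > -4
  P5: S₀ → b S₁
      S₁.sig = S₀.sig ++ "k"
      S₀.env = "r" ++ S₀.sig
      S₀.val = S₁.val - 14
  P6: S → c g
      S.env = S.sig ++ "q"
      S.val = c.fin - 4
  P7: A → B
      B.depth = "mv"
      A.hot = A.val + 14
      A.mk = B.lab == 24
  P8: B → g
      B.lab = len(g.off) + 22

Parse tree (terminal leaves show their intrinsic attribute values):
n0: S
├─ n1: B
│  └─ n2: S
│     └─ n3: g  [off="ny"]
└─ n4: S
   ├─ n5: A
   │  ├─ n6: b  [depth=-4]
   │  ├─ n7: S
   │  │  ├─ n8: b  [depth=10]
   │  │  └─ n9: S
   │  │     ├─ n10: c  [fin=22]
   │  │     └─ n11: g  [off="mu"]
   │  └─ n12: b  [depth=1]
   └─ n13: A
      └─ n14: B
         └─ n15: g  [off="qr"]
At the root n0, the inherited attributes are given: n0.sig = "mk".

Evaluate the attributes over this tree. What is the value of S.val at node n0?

5

1. n0.sig = "mk"  [given at root]
2. n1.depth = "yz"  ["yz"]
3. n2.sig = "yyz"  ["y" ++ B.depth]
4. n3.off = "ny"  [terminal]
5. n2.env = "qny"  ["q" ++ g.off]
6. n2.val = 23  [len(S.sig) + 20]
7. n1.lab = 18  [18]
8. n4.sig = "pmk"  ["p" ++ S₀.sig]
9. n5.lab = false  [false]
10. n5.val = 23  [len(S.sig) + 20]
11. n6.depth = -4  [terminal]
12. n7.sig = "yp"  ["yp"]
13. n8.depth = 10  [terminal]
14. n9.sig = "ypk"  [S₀.sig ++ "k"]
15. n10.fin = 22  [terminal]
16. n11.off = "mu"  [terminal]
17. n9.env = "ypkq"  [S.sig ++ "q"]
18. n9.val = 18  [c.fin - 4]
19. n7.env = "ryp"  ["r" ++ S₀.sig]
20. n7.val = 4  [S₁.val - 14]
21. n12.depth = 1  [terminal]
22. n5.hot = 18  [len(S.env) + 15]
23. n5.mk = false  [b₀.depth > -4]
24. n13.lab = false  [A₀.mk == true]
25. n13.val = -9  [A₀.hot - 27]
26. n14.depth = "mv"  ["mv"]
27. n15.off = "qr"  [terminal]
28. n14.lab = 24  [len(g.off) + 22]
29. n13.hot = 5  [A.val + 14]
30. n13.mk = true  [B.lab == 24]
31. n4.env = "wr"  ["wr"]
32. n4.val = 2  [A₁.hot - 3]
33. n0.env = "wru"  [S₁.env ++ "u"]
34. n0.val = 5  [S₁.val + B.lab - 15]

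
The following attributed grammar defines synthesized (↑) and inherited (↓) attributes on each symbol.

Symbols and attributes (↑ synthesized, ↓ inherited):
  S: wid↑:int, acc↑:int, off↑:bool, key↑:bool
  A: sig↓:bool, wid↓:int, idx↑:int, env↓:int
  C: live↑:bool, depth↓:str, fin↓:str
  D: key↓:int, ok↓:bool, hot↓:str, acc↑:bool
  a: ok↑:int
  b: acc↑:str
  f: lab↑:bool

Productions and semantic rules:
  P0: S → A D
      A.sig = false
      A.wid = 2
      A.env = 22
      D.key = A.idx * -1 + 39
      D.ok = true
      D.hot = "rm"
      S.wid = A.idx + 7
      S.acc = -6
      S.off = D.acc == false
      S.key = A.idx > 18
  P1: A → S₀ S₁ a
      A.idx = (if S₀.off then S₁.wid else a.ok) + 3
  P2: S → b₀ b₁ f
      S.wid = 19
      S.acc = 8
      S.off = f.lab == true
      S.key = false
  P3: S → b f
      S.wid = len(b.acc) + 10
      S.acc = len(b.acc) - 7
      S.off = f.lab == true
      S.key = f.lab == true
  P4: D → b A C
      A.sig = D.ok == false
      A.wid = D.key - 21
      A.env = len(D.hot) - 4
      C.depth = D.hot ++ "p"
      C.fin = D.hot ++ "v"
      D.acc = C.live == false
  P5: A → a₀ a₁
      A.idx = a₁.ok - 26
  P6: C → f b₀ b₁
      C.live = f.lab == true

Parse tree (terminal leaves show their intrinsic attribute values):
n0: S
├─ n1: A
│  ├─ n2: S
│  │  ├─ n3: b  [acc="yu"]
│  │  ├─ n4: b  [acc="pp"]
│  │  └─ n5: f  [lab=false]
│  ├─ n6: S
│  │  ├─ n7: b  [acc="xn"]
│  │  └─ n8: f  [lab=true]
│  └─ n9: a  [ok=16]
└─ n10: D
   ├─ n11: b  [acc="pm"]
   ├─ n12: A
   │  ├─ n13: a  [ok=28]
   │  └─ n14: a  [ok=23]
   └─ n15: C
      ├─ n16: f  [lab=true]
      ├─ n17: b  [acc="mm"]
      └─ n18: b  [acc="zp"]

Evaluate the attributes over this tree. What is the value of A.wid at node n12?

-1

1. n1.sig = false  [false]
2. n1.wid = 2  [2]
3. n1.env = 22  [22]
4. n3.acc = "yu"  [terminal]
5. n4.acc = "pp"  [terminal]
6. n5.lab = false  [terminal]
7. n2.wid = 19  [19]
8. n2.acc = 8  [8]
9. n2.off = false  [f.lab == true]
10. n2.key = false  [false]
11. n7.acc = "xn"  [terminal]
12. n8.lab = true  [terminal]
13. n6.wid = 12  [len(b.acc) + 10]
14. n6.acc = -5  [len(b.acc) - 7]
15. n6.off = true  [f.lab == true]
16. n6.key = true  [f.lab == true]
17. n9.ok = 16  [terminal]
18. n1.idx = 19  [(if S₀.off then S₁.wid else a.ok) + 3]
19. n10.key = 20  [A.idx * -1 + 39]
20. n10.ok = true  [true]
21. n10.hot = "rm"  ["rm"]
22. n11.acc = "pm"  [terminal]
23. n12.sig = false  [D.ok == false]
24. n12.wid = -1  [D.key - 21]
25. n12.env = -2  [len(D.hot) - 4]
26. n13.ok = 28  [terminal]
27. n14.ok = 23  [terminal]
28. n12.idx = -3  [a₁.ok - 26]
29. n15.depth = "rmp"  [D.hot ++ "p"]
30. n15.fin = "rmv"  [D.hot ++ "v"]
31. n16.lab = true  [terminal]
32. n17.acc = "mm"  [terminal]
33. n18.acc = "zp"  [terminal]
34. n15.live = true  [f.lab == true]
35. n10.acc = false  [C.live == false]
36. n0.wid = 26  [A.idx + 7]
37. n0.acc = -6  [-6]
38. n0.off = true  [D.acc == false]
39. n0.key = true  [A.idx > 18]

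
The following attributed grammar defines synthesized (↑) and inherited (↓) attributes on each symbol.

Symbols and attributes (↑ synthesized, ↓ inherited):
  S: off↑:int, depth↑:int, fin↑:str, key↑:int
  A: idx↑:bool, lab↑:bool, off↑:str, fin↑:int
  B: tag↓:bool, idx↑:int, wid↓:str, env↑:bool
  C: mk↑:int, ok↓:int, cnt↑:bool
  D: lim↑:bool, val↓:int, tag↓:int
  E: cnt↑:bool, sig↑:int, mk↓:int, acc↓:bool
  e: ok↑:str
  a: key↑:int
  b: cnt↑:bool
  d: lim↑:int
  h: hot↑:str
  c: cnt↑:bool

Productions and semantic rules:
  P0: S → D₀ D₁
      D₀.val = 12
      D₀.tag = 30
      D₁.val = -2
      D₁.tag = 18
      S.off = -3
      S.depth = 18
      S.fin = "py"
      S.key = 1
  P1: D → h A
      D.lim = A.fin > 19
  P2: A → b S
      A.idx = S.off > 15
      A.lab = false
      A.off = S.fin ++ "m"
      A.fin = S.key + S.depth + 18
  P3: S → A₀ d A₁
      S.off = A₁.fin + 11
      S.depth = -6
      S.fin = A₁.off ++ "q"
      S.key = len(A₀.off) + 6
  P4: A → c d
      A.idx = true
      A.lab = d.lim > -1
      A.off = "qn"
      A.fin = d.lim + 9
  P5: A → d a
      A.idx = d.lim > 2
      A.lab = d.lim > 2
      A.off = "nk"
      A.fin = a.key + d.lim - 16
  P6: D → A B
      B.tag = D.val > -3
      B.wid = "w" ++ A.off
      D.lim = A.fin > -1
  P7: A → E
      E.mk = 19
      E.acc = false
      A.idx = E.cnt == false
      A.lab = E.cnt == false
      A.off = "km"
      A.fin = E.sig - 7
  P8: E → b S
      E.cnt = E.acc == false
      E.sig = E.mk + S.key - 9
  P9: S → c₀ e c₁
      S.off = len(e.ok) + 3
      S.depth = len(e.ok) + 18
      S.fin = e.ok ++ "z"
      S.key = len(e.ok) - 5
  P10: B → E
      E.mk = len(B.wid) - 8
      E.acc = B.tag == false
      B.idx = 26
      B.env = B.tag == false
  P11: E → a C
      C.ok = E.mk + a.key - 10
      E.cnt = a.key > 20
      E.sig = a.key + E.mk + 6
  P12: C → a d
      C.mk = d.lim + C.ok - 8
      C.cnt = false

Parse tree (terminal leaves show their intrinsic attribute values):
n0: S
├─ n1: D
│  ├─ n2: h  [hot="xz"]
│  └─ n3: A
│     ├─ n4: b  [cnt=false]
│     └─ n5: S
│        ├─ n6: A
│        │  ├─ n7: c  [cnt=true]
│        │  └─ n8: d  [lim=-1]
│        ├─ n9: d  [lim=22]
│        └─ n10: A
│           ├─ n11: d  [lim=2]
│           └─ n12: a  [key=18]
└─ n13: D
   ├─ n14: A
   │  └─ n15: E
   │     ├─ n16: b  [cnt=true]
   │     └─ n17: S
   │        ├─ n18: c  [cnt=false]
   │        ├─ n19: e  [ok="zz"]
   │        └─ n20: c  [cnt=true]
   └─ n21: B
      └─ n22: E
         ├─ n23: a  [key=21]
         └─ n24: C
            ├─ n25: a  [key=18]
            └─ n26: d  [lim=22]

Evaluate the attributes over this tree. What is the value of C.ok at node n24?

1. n1.val = 12  [12]
2. n1.tag = 30  [30]
3. n2.hot = "xz"  [terminal]
4. n4.cnt = false  [terminal]
5. n7.cnt = true  [terminal]
6. n8.lim = -1  [terminal]
7. n6.idx = true  [true]
8. n6.lab = false  [d.lim > -1]
9. n6.off = "qn"  ["qn"]
10. n6.fin = 8  [d.lim + 9]
11. n9.lim = 22  [terminal]
12. n11.lim = 2  [terminal]
13. n12.key = 18  [terminal]
14. n10.idx = false  [d.lim > 2]
15. n10.lab = false  [d.lim > 2]
16. n10.off = "nk"  ["nk"]
17. n10.fin = 4  [a.key + d.lim - 16]
18. n5.off = 15  [A₁.fin + 11]
19. n5.depth = -6  [-6]
20. n5.fin = "nkq"  [A₁.off ++ "q"]
21. n5.key = 8  [len(A₀.off) + 6]
22. n3.idx = false  [S.off > 15]
23. n3.lab = false  [false]
24. n3.off = "nkqm"  [S.fin ++ "m"]
25. n3.fin = 20  [S.key + S.depth + 18]
26. n1.lim = true  [A.fin > 19]
27. n13.val = -2  [-2]
28. n13.tag = 18  [18]
29. n15.mk = 19  [19]
30. n15.acc = false  [false]
31. n16.cnt = true  [terminal]
32. n18.cnt = false  [terminal]
33. n19.ok = "zz"  [terminal]
34. n20.cnt = true  [terminal]
35. n17.off = 5  [len(e.ok) + 3]
36. n17.depth = 20  [len(e.ok) + 18]
37. n17.fin = "zzz"  [e.ok ++ "z"]
38. n17.key = -3  [len(e.ok) - 5]
39. n15.cnt = true  [E.acc == false]
40. n15.sig = 7  [E.mk + S.key - 9]
41. n14.idx = false  [E.cnt == false]
42. n14.lab = false  [E.cnt == false]
43. n14.off = "km"  ["km"]
44. n14.fin = 0  [E.sig - 7]
45. n21.tag = true  [D.val > -3]
46. n21.wid = "wkm"  ["w" ++ A.off]
47. n22.mk = -5  [len(B.wid) - 8]
48. n22.acc = false  [B.tag == false]
49. n23.key = 21  [terminal]
50. n24.ok = 6  [E.mk + a.key - 10]
51. n25.key = 18  [terminal]
52. n26.lim = 22  [terminal]
53. n24.mk = 20  [d.lim + C.ok - 8]
54. n24.cnt = false  [false]
55. n22.cnt = true  [a.key > 20]
56. n22.sig = 22  [a.key + E.mk + 6]
57. n21.idx = 26  [26]
58. n21.env = false  [B.tag == false]
59. n13.lim = true  [A.fin > -1]
60. n0.off = -3  [-3]
61. n0.depth = 18  [18]
62. n0.fin = "py"  ["py"]
63. n0.key = 1  [1]

6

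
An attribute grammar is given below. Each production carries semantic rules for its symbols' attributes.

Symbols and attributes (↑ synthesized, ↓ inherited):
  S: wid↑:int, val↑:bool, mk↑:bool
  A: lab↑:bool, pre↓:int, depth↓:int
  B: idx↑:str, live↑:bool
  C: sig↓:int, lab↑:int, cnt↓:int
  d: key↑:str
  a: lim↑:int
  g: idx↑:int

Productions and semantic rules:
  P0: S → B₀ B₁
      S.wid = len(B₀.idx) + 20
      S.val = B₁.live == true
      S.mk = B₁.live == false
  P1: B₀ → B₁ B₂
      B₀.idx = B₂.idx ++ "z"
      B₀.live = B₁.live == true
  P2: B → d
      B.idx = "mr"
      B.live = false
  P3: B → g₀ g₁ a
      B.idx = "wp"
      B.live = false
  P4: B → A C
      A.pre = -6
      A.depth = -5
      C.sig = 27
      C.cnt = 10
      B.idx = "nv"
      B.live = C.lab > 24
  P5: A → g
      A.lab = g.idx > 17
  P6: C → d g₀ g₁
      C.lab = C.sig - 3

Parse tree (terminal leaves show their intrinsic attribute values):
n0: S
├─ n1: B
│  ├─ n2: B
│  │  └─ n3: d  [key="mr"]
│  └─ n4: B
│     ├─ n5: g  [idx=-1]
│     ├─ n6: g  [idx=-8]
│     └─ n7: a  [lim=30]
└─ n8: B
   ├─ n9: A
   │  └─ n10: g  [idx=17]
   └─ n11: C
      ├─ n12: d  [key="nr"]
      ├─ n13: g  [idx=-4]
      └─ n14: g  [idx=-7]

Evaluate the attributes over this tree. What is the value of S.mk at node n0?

1. n3.key = "mr"  [terminal]
2. n2.idx = "mr"  ["mr"]
3. n2.live = false  [false]
4. n5.idx = -1  [terminal]
5. n6.idx = -8  [terminal]
6. n7.lim = 30  [terminal]
7. n4.idx = "wp"  ["wp"]
8. n4.live = false  [false]
9. n1.idx = "wpz"  [B₂.idx ++ "z"]
10. n1.live = false  [B₁.live == true]
11. n9.pre = -6  [-6]
12. n9.depth = -5  [-5]
13. n10.idx = 17  [terminal]
14. n9.lab = false  [g.idx > 17]
15. n11.sig = 27  [27]
16. n11.cnt = 10  [10]
17. n12.key = "nr"  [terminal]
18. n13.idx = -4  [terminal]
19. n14.idx = -7  [terminal]
20. n11.lab = 24  [C.sig - 3]
21. n8.idx = "nv"  ["nv"]
22. n8.live = false  [C.lab > 24]
23. n0.wid = 23  [len(B₀.idx) + 20]
24. n0.val = false  [B₁.live == true]
25. n0.mk = true  [B₁.live == false]

true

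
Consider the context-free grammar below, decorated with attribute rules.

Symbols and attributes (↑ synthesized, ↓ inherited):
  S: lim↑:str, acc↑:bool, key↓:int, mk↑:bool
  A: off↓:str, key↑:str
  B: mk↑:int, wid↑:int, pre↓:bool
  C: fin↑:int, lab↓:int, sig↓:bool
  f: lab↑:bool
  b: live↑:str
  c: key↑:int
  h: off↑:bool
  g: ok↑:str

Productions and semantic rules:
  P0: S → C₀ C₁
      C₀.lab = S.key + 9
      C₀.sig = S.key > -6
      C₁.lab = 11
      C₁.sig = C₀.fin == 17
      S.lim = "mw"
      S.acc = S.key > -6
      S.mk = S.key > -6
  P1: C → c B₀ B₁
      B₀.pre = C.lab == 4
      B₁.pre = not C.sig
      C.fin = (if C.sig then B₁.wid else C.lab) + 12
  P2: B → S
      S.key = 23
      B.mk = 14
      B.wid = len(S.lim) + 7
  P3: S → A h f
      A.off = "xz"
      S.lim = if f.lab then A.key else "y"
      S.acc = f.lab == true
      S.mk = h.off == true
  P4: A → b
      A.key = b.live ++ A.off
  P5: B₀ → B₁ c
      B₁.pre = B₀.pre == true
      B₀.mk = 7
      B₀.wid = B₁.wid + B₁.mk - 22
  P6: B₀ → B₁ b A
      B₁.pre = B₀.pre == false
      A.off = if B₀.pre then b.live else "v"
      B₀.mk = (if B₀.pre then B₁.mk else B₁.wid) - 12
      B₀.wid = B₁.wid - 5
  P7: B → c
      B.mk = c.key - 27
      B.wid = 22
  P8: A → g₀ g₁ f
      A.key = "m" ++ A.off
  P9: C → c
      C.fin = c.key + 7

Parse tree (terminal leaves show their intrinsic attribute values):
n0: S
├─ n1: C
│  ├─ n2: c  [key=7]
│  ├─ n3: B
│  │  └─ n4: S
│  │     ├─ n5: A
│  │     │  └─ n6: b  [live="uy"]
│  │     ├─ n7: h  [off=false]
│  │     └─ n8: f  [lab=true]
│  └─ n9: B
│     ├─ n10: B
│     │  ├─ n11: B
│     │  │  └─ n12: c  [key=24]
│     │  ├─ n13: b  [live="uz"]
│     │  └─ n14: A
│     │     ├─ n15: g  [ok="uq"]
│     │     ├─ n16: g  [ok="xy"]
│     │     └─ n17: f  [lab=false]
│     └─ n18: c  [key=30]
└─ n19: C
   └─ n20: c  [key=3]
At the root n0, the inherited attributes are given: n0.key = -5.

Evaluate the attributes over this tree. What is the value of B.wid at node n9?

5

1. n0.key = -5  [given at root]
2. n1.lab = 4  [S.key + 9]
3. n1.sig = true  [S.key > -6]
4. n2.key = 7  [terminal]
5. n3.pre = true  [C.lab == 4]
6. n4.key = 23  [23]
7. n5.off = "xz"  ["xz"]
8. n6.live = "uy"  [terminal]
9. n5.key = "uyxz"  [b.live ++ A.off]
10. n7.off = false  [terminal]
11. n8.lab = true  [terminal]
12. n4.lim = "uyxz"  [if f.lab then A.key else "y"]
13. n4.acc = true  [f.lab == true]
14. n4.mk = false  [h.off == true]
15. n3.mk = 14  [14]
16. n3.wid = 11  [len(S.lim) + 7]
17. n9.pre = false  [not C.sig]
18. n10.pre = false  [B₀.pre == true]
19. n11.pre = true  [B₀.pre == false]
20. n12.key = 24  [terminal]
21. n11.mk = -3  [c.key - 27]
22. n11.wid = 22  [22]
23. n13.live = "uz"  [terminal]
24. n14.off = "v"  [if B₀.pre then b.live else "v"]
25. n15.ok = "uq"  [terminal]
26. n16.ok = "xy"  [terminal]
27. n17.lab = false  [terminal]
28. n14.key = "mv"  ["m" ++ A.off]
29. n10.mk = 10  [(if B₀.pre then B₁.mk else B₁.wid) - 12]
30. n10.wid = 17  [B₁.wid - 5]
31. n18.key = 30  [terminal]
32. n9.mk = 7  [7]
33. n9.wid = 5  [B₁.wid + B₁.mk - 22]
34. n1.fin = 17  [(if C.sig then B₁.wid else C.lab) + 12]
35. n19.lab = 11  [11]
36. n19.sig = true  [C₀.fin == 17]
37. n20.key = 3  [terminal]
38. n19.fin = 10  [c.key + 7]
39. n0.lim = "mw"  ["mw"]
40. n0.acc = true  [S.key > -6]
41. n0.mk = true  [S.key > -6]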